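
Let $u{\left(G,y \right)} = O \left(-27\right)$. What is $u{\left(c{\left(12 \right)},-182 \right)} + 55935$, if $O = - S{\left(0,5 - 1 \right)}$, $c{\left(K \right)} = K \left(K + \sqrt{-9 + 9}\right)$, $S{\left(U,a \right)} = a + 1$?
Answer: $56070$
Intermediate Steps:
$S{\left(U,a \right)} = 1 + a$
$c{\left(K \right)} = K^{2}$ ($c{\left(K \right)} = K \left(K + \sqrt{0}\right) = K \left(K + 0\right) = K K = K^{2}$)
$O = -5$ ($O = - (1 + \left(5 - 1\right)) = - (1 + 4) = \left(-1\right) 5 = -5$)
$u{\left(G,y \right)} = 135$ ($u{\left(G,y \right)} = \left(-5\right) \left(-27\right) = 135$)
$u{\left(c{\left(12 \right)},-182 \right)} + 55935 = 135 + 55935 = 56070$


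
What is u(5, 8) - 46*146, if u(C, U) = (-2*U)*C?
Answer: -6796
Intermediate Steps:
u(C, U) = -2*C*U
u(5, 8) - 46*146 = -2*5*8 - 46*146 = -80 - 6716 = -6796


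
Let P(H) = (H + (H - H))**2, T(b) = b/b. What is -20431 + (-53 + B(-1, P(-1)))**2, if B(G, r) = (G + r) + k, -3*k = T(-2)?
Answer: -158279/9 ≈ -17587.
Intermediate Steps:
T(b) = 1
k = -1/3 (k = -1/3*1 = -1/3 ≈ -0.33333)
P(H) = H**2 (P(H) = (H + 0)**2 = H**2)
B(G, r) = -1/3 + G + r (B(G, r) = (G + r) - 1/3 = -1/3 + G + r)
-20431 + (-53 + B(-1, P(-1)))**2 = -20431 + (-53 + (-1/3 - 1 + (-1)**2))**2 = -20431 + (-53 + (-1/3 - 1 + 1))**2 = -20431 + (-53 - 1/3)**2 = -20431 + (-160/3)**2 = -20431 + 25600/9 = -158279/9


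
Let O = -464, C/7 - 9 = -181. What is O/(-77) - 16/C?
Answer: 19996/3311 ≈ 6.0393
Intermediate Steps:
C = -1204 (C = 63 + 7*(-181) = 63 - 1267 = -1204)
O/(-77) - 16/C = -464/(-77) - 16/(-1204) = -464*(-1/77) - 16*(-1/1204) = 464/77 + 4/301 = 19996/3311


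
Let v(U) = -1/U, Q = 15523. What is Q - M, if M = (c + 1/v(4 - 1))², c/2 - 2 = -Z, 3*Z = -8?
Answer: 139346/9 ≈ 15483.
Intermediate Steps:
Z = -8/3 (Z = (⅓)*(-8) = -8/3 ≈ -2.6667)
c = 28/3 (c = 4 + 2*(-1*(-8/3)) = 4 + 2*(8/3) = 4 + 16/3 = 28/3 ≈ 9.3333)
M = 361/9 (M = (28/3 + 1/(-1/(4 - 1)))² = (28/3 + 1/(-1/3))² = (28/3 + 1/(-1*⅓))² = (28/3 + 1/(-⅓))² = (28/3 - 3)² = (19/3)² = 361/9 ≈ 40.111)
Q - M = 15523 - 1*361/9 = 15523 - 361/9 = 139346/9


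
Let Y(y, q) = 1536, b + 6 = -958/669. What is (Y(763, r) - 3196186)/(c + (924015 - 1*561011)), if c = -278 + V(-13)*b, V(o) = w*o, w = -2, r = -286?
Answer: -1068610425/121267211 ≈ -8.8120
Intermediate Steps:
b = -4972/669 (b = -6 - 958/669 = -4972/669 ≈ -7.4320)
V(o) = -2*o
c = -315254/669 (c = -278 - 2*(-13)*(-4972/669) = -278 + 26*(-4972/669) = -278 - 129272/669 = -315254/669 ≈ -471.23)
(Y(763, r) - 3196186)/(c + (924015 - 1*561011)) = (1536 - 3196186)/(-315254/669 + (924015 - 1*561011)) = -3194650/(-315254/669 + (924015 - 561011)) = -3194650/(-315254/669 + 363004) = -3194650/242534422/669 = -3194650*669/242534422 = -1068610425/121267211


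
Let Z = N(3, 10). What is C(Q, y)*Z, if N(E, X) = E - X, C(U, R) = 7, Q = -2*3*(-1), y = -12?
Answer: -49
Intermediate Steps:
Q = 6 (Q = -6*(-1) = 6)
Z = -7 (Z = 3 - 1*10 = 3 - 10 = -7)
C(Q, y)*Z = 7*(-7) = -49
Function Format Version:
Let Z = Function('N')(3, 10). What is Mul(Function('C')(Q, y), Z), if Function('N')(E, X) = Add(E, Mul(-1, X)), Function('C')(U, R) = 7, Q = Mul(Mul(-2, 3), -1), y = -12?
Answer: -49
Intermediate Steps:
Q = 6 (Q = Mul(-6, -1) = 6)
Z = -7 (Z = Add(3, Mul(-1, 10)) = Add(3, -10) = -7)
Mul(Function('C')(Q, y), Z) = Mul(7, -7) = -49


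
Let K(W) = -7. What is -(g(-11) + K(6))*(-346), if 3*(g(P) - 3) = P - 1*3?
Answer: -8996/3 ≈ -2998.7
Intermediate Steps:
g(P) = 2 + P/3 (g(P) = 3 + (P - 1*3)/3 = 3 + (P - 3)/3 = 3 + (-3 + P)/3 = 3 + (-1 + P/3) = 2 + P/3)
-(g(-11) + K(6))*(-346) = -((2 + (⅓)*(-11)) - 7)*(-346) = -((2 - 11/3) - 7)*(-346) = -(-5/3 - 7)*(-346) = -(-26)*(-346)/3 = -1*8996/3 = -8996/3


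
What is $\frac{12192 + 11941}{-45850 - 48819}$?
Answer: $- \frac{24133}{94669} \approx -0.25492$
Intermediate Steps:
$\frac{12192 + 11941}{-45850 - 48819} = \frac{24133}{-94669} = 24133 \left(- \frac{1}{94669}\right) = - \frac{24133}{94669}$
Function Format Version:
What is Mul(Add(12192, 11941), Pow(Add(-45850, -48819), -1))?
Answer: Rational(-24133, 94669) ≈ -0.25492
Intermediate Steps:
Mul(Add(12192, 11941), Pow(Add(-45850, -48819), -1)) = Mul(24133, Pow(-94669, -1)) = Mul(24133, Rational(-1, 94669)) = Rational(-24133, 94669)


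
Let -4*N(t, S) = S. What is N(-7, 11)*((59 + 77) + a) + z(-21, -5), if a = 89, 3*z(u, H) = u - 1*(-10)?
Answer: -7469/12 ≈ -622.42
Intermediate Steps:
z(u, H) = 10/3 + u/3 (z(u, H) = (u - 1*(-10))/3 = (u + 10)/3 = (10 + u)/3 = 10/3 + u/3)
N(t, S) = -S/4
N(-7, 11)*((59 + 77) + a) + z(-21, -5) = (-1/4*11)*((59 + 77) + 89) + (10/3 + (1/3)*(-21)) = -11*(136 + 89)/4 + (10/3 - 7) = -11/4*225 - 11/3 = -2475/4 - 11/3 = -7469/12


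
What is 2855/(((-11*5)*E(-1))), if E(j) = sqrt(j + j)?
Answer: 571*I*sqrt(2)/22 ≈ 36.705*I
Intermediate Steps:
E(j) = sqrt(2)*sqrt(j) (E(j) = sqrt(2*j) = sqrt(2)*sqrt(j))
2855/(((-11*5)*E(-1))) = 2855/(((-11*5)*(sqrt(2)*sqrt(-1)))) = 2855/((-55*sqrt(2)*I)) = 2855/((-55*I*sqrt(2))) = 2855*(I*sqrt(2)/110) = 571*I*sqrt(2)/22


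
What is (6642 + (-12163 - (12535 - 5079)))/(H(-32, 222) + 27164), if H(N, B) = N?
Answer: -683/1428 ≈ -0.47829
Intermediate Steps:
(6642 + (-12163 - (12535 - 5079)))/(H(-32, 222) + 27164) = (6642 + (-12163 - (12535 - 5079)))/(-32 + 27164) = (6642 + (-12163 - 1*7456))/27132 = (6642 + (-12163 - 7456))*(1/27132) = (6642 - 19619)*(1/27132) = -12977*1/27132 = -683/1428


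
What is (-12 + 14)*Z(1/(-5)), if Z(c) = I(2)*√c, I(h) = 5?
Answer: 2*I*√5 ≈ 4.4721*I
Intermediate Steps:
Z(c) = 5*√c
(-12 + 14)*Z(1/(-5)) = (-12 + 14)*(5*√(1/(-5))) = 2*(5*√(-⅕)) = 2*(5*(I*√5/5)) = 2*(I*√5) = 2*I*√5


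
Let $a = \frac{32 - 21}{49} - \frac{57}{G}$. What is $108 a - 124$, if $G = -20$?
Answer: $\frac{50971}{245} \approx 208.04$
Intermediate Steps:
$a = \frac{3013}{980}$ ($a = \frac{32 - 21}{49} - \frac{57}{-20} = 11 \cdot \frac{1}{49} - - \frac{57}{20} = \frac{11}{49} + \frac{57}{20} = \frac{3013}{980} \approx 3.0745$)
$108 a - 124 = 108 \cdot \frac{3013}{980} - 124 = \frac{81351}{245} - 124 = \frac{50971}{245}$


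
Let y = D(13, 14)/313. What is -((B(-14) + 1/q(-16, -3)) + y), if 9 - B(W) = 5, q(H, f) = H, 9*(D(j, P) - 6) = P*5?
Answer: -179455/45072 ≈ -3.9815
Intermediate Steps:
D(j, P) = 6 + 5*P/9 (D(j, P) = 6 + (P*5)/9 = 6 + (5*P)/9 = 6 + 5*P/9)
B(W) = 4 (B(W) = 9 - 1*5 = 9 - 5 = 4)
y = 124/2817 (y = (6 + (5/9)*14)/313 = (6 + 70/9)*(1/313) = (124/9)*(1/313) = 124/2817 ≈ 0.044018)
-((B(-14) + 1/q(-16, -3)) + y) = -((4 + 1/(-16)) + 124/2817) = -((4 - 1/16) + 124/2817) = -(63/16 + 124/2817) = -1*179455/45072 = -179455/45072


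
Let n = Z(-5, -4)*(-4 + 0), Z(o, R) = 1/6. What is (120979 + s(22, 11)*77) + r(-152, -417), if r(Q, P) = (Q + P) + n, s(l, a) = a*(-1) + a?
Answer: 361228/3 ≈ 1.2041e+5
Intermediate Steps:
Z(o, R) = 1/6
n = -2/3 (n = (-4 + 0)/6 = (1/6)*(-4) = -2/3 ≈ -0.66667)
s(l, a) = 0 (s(l, a) = -a + a = 0)
r(Q, P) = -2/3 + P + Q (r(Q, P) = (Q + P) - 2/3 = (P + Q) - 2/3 = -2/3 + P + Q)
(120979 + s(22, 11)*77) + r(-152, -417) = (120979 + 0*77) + (-2/3 - 417 - 152) = (120979 + 0) - 1709/3 = 120979 - 1709/3 = 361228/3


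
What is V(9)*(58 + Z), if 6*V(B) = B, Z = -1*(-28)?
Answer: 129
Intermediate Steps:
Z = 28
V(B) = B/6
V(9)*(58 + Z) = ((1/6)*9)*(58 + 28) = (3/2)*86 = 129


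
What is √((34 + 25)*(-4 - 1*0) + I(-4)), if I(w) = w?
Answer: 4*I*√15 ≈ 15.492*I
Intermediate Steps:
√((34 + 25)*(-4 - 1*0) + I(-4)) = √((34 + 25)*(-4 - 1*0) - 4) = √(59*(-4 + 0) - 4) = √(59*(-4) - 4) = √(-236 - 4) = √(-240) = 4*I*√15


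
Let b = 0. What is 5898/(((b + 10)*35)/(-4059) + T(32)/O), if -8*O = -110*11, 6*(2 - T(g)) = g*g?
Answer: -59849955/12191 ≈ -4909.4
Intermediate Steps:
T(g) = 2 - g²/6 (T(g) = 2 - g*g/6 = 2 - g²/6)
O = 605/4 (O = -(-55)*11/4 = -⅛*(-1210) = 605/4 ≈ 151.25)
5898/(((b + 10)*35)/(-4059) + T(32)/O) = 5898/(((0 + 10)*35)/(-4059) + (2 - ⅙*32²)/(605/4)) = 5898/((10*35)*(-1/4059) + (2 - ⅙*1024)*(4/605)) = 5898/(350*(-1/4059) + (2 - 512/3)*(4/605)) = 5898/(-350/4059 - 506/3*4/605) = 5898/(-350/4059 - 184/165) = 5898/(-24382/20295) = 5898*(-20295/24382) = -59849955/12191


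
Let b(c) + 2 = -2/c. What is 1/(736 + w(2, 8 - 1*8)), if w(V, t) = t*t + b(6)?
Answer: 3/2201 ≈ 0.0013630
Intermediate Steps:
b(c) = -2 - 2/c
w(V, t) = -7/3 + t² (w(V, t) = t*t + (-2 - 2/6) = t² + (-2 - 2*⅙) = t² + (-2 - ⅓) = t² - 7/3 = -7/3 + t²)
1/(736 + w(2, 8 - 1*8)) = 1/(736 + (-7/3 + (8 - 1*8)²)) = 1/(736 + (-7/3 + (8 - 8)²)) = 1/(736 + (-7/3 + 0²)) = 1/(736 + (-7/3 + 0)) = 1/(736 - 7/3) = 1/(2201/3) = 3/2201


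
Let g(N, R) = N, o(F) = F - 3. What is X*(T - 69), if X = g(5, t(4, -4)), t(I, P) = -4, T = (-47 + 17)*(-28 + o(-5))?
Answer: 5055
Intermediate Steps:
o(F) = -3 + F
T = 1080 (T = (-47 + 17)*(-28 + (-3 - 5)) = -30*(-28 - 8) = -30*(-36) = 1080)
X = 5
X*(T - 69) = 5*(1080 - 69) = 5*1011 = 5055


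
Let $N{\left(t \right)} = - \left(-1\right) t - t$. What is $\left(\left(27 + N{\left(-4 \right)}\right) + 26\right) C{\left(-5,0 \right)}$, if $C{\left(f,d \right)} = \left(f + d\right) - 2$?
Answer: $-371$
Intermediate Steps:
$C{\left(f,d \right)} = -2 + d + f$ ($C{\left(f,d \right)} = \left(d + f\right) - 2 = -2 + d + f$)
$N{\left(t \right)} = 0$ ($N{\left(t \right)} = t - t = 0$)
$\left(\left(27 + N{\left(-4 \right)}\right) + 26\right) C{\left(-5,0 \right)} = \left(\left(27 + 0\right) + 26\right) \left(-2 + 0 - 5\right) = \left(27 + 26\right) \left(-7\right) = 53 \left(-7\right) = -371$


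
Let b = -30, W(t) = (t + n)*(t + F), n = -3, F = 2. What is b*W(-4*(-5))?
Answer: -11220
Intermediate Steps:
W(t) = (-3 + t)*(2 + t) (W(t) = (t - 3)*(t + 2) = (-3 + t)*(2 + t))
b*W(-4*(-5)) = -30*(-6 + (-4*(-5))² - (-4)*(-5)) = -30*(-6 + 20² - 1*20) = -30*(-6 + 400 - 20) = -30*374 = -11220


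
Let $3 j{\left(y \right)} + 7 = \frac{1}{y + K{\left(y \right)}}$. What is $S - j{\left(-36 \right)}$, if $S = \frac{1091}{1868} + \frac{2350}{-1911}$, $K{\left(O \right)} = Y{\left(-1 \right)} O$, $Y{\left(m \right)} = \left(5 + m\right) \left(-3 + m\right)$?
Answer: $\frac{203252944}{120478995} \approx 1.687$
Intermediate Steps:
$Y{\left(m \right)} = \left(-3 + m\right) \left(5 + m\right)$
$K{\left(O \right)} = - 16 O$ ($K{\left(O \right)} = \left(-15 + \left(-1\right)^{2} + 2 \left(-1\right)\right) O = \left(-15 + 1 - 2\right) O = - 16 O$)
$j{\left(y \right)} = - \frac{7}{3} - \frac{1}{45 y}$ ($j{\left(y \right)} = - \frac{7}{3} + \frac{1}{3 \left(y - 16 y\right)} = - \frac{7}{3} + \frac{1}{3 \left(- 15 y\right)} = - \frac{7}{3} + \frac{\left(- \frac{1}{15}\right) \frac{1}{y}}{3} = - \frac{7}{3} - \frac{1}{45 y}$)
$S = - \frac{2304899}{3569748}$ ($S = 1091 \cdot \frac{1}{1868} + 2350 \left(- \frac{1}{1911}\right) = \frac{1091}{1868} - \frac{2350}{1911} = - \frac{2304899}{3569748} \approx -0.64568$)
$S - j{\left(-36 \right)} = - \frac{2304899}{3569748} - \frac{-1 - -3780}{45 \left(-36\right)} = - \frac{2304899}{3569748} - \frac{1}{45} \left(- \frac{1}{36}\right) \left(-1 + 3780\right) = - \frac{2304899}{3569748} - \frac{1}{45} \left(- \frac{1}{36}\right) 3779 = - \frac{2304899}{3569748} - - \frac{3779}{1620} = - \frac{2304899}{3569748} + \frac{3779}{1620} = \frac{203252944}{120478995}$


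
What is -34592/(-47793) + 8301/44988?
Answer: 650984863/716703828 ≈ 0.90830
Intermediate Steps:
-34592/(-47793) + 8301/44988 = -34592*(-1/47793) + 8301*(1/44988) = 34592/47793 + 2767/14996 = 650984863/716703828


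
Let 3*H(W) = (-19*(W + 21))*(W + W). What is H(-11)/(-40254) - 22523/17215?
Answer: -1395940613/1039458915 ≈ -1.3429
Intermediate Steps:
H(W) = 2*W*(-399 - 19*W)/3 (H(W) = ((-19*(W + 21))*(W + W))/3 = ((-19*(21 + W))*(2*W))/3 = ((-399 - 19*W)*(2*W))/3 = (2*W*(-399 - 19*W))/3 = 2*W*(-399 - 19*W)/3)
H(-11)/(-40254) - 22523/17215 = -38/3*(-11)*(21 - 11)/(-40254) - 22523/17215 = -38/3*(-11)*10*(-1/40254) - 22523*1/17215 = (4180/3)*(-1/40254) - 22523/17215 = -2090/60381 - 22523/17215 = -1395940613/1039458915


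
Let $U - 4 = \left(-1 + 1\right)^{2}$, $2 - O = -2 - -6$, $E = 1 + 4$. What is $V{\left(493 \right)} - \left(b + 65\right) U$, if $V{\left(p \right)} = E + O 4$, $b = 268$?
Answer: $-1335$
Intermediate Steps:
$E = 5$
$O = -2$ ($O = 2 - \left(-2 - -6\right) = 2 - \left(-2 + 6\right) = 2 - 4 = -2$)
$U = 4$ ($U = 4 + \left(-1 + 1\right)^{2} = 4 + 0^{2} = 4 + 0 = 4$)
$V{\left(p \right)} = -3$ ($V{\left(p \right)} = 5 - 8 = -3$)
$V{\left(493 \right)} - \left(b + 65\right) U = -3 - \left(268 + 65\right) 4 = -3 - 333 \cdot 4 = -3 - 1332 = -1335$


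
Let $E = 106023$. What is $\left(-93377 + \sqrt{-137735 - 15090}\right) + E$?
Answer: $12646 + 5 i \sqrt{6113} \approx 12646.0 + 390.93 i$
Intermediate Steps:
$\left(-93377 + \sqrt{-137735 - 15090}\right) + E = \left(-93377 + \sqrt{-137735 - 15090}\right) + 106023 = \left(-93377 + \sqrt{-152825}\right) + 106023 = \left(-93377 + 5 i \sqrt{6113}\right) + 106023 = 12646 + 5 i \sqrt{6113}$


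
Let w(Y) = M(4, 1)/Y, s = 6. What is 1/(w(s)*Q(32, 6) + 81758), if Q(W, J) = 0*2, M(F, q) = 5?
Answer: 1/81758 ≈ 1.2231e-5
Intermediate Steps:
Q(W, J) = 0
w(Y) = 5/Y
1/(w(s)*Q(32, 6) + 81758) = 1/((5/6)*0 + 81758) = 1/((5*(⅙))*0 + 81758) = 1/((⅚)*0 + 81758) = 1/(0 + 81758) = 1/81758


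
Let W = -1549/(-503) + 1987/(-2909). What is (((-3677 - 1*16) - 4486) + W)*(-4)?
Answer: 47856908212/1463227 ≈ 32706.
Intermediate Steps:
W = 3506580/1463227 (W = -1549*(-1/503) + 1987*(-1/2909) = 1549/503 - 1987/2909 = 3506580/1463227 ≈ 2.3965)
(((-3677 - 1*16) - 4486) + W)*(-4) = (((-3677 - 1*16) - 4486) + 3506580/1463227)*(-4) = (((-3677 - 16) - 4486) + 3506580/1463227)*(-4) = ((-3693 - 4486) + 3506580/1463227)*(-4) = (-8179 + 3506580/1463227)*(-4) = -11964227053/1463227*(-4) = 47856908212/1463227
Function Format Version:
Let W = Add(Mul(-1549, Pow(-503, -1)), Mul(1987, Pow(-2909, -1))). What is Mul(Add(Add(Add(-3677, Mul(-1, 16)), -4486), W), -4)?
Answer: Rational(47856908212, 1463227) ≈ 32706.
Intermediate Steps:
W = Rational(3506580, 1463227) (W = Add(Mul(-1549, Rational(-1, 503)), Mul(1987, Rational(-1, 2909))) = Add(Rational(1549, 503), Rational(-1987, 2909)) = Rational(3506580, 1463227) ≈ 2.3965)
Mul(Add(Add(Add(-3677, Mul(-1, 16)), -4486), W), -4) = Mul(Add(Add(Add(-3677, Mul(-1, 16)), -4486), Rational(3506580, 1463227)), -4) = Mul(Add(Add(Add(-3677, -16), -4486), Rational(3506580, 1463227)), -4) = Mul(Add(Add(-3693, -4486), Rational(3506580, 1463227)), -4) = Mul(Add(-8179, Rational(3506580, 1463227)), -4) = Mul(Rational(-11964227053, 1463227), -4) = Rational(47856908212, 1463227)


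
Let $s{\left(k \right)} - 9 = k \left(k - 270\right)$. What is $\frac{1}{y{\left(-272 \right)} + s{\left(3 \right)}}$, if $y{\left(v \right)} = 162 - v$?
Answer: $- \frac{1}{358} \approx -0.0027933$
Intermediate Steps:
$s{\left(k \right)} = 9 + k \left(-270 + k\right)$ ($s{\left(k \right)} = 9 + k \left(k - 270\right) = 9 + k \left(-270 + k\right)$)
$\frac{1}{y{\left(-272 \right)} + s{\left(3 \right)}} = \frac{1}{\left(162 - -272\right) + \left(9 + 3^{2} - 810\right)} = \frac{1}{\left(162 + 272\right) + \left(9 + 9 - 810\right)} = \frac{1}{434 - 792} = \frac{1}{-358} = - \frac{1}{358}$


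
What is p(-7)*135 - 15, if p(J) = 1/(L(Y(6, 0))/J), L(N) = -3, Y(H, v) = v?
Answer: 300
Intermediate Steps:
p(J) = -J/3 (p(J) = 1/(-3/J) = -J/3)
p(-7)*135 - 15 = -⅓*(-7)*135 - 15 = (7/3)*135 - 15 = 315 - 15 = 300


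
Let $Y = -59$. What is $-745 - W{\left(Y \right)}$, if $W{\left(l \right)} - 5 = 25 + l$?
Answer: $-716$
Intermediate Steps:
$W{\left(l \right)} = 30 + l$ ($W{\left(l \right)} = 5 + \left(25 + l\right) = 30 + l$)
$-745 - W{\left(Y \right)} = -745 - \left(30 - 59\right) = -745 - -29 = -745 + 29 = -716$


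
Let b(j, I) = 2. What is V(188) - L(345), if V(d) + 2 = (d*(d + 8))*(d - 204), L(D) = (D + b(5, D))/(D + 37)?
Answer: -225216087/382 ≈ -5.8957e+5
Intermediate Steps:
L(D) = (2 + D)/(37 + D) (L(D) = (D + 2)/(D + 37) = (2 + D)/(37 + D))
V(d) = -2 + d*(-204 + d)*(8 + d) (V(d) = -2 + (d*(d + 8))*(d - 204) = -2 + (d*(8 + d))*(-204 + d) = -2 + d*(-204 + d)*(8 + d))
V(188) - L(345) = (-2 + 188**3 - 1632*188 - 196*188**2) - (2 + 345)/(37 + 345) = (-2 + 6644672 - 306816 - 196*35344) - 347/382 = (-2 + 6644672 - 306816 - 6927424) - 347/382 = -589570 - 1*347/382 = -589570 - 347/382 = -225216087/382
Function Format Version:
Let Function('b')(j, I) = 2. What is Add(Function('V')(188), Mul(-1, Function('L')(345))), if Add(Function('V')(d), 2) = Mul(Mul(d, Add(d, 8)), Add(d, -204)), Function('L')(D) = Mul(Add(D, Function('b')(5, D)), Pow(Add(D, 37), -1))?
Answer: Rational(-225216087, 382) ≈ -5.8957e+5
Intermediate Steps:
Function('L')(D) = Mul(Pow(Add(37, D), -1), Add(2, D)) (Function('L')(D) = Mul(Add(D, 2), Pow(Add(D, 37), -1)) = Mul(Add(2, D), Pow(Add(37, D), -1)) = Mul(Pow(Add(37, D), -1), Add(2, D)))
Function('V')(d) = Add(-2, Mul(d, Add(-204, d), Add(8, d))) (Function('V')(d) = Add(-2, Mul(Mul(d, Add(d, 8)), Add(d, -204))) = Add(-2, Mul(Mul(d, Add(8, d)), Add(-204, d))) = Add(-2, Mul(d, Add(-204, d), Add(8, d))))
Add(Function('V')(188), Mul(-1, Function('L')(345))) = Add(Add(-2, Pow(188, 3), Mul(-1632, 188), Mul(-196, Pow(188, 2))), Mul(-1, Mul(Pow(Add(37, 345), -1), Add(2, 345)))) = Add(Add(-2, 6644672, -306816, Mul(-196, 35344)), Mul(-1, Mul(Pow(382, -1), 347))) = Add(Add(-2, 6644672, -306816, -6927424), Mul(-1, Mul(Rational(1, 382), 347))) = Add(-589570, Mul(-1, Rational(347, 382))) = Add(-589570, Rational(-347, 382)) = Rational(-225216087, 382)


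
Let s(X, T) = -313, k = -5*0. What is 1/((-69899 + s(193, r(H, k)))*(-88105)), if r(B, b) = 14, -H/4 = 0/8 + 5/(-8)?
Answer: 1/6186028260 ≈ 1.6165e-10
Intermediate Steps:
H = 5/2 (H = -4*(0/8 + 5/(-8)) = -4*(0*(⅛) + 5*(-⅛)) = -4*(0 - 5/8) = -4*(-5/8) = 5/2 ≈ 2.5000)
k = 0
1/((-69899 + s(193, r(H, k)))*(-88105)) = 1/(-69899 - 313*(-88105)) = -1/88105/(-70212) = -1/70212*(-1/88105) = 1/6186028260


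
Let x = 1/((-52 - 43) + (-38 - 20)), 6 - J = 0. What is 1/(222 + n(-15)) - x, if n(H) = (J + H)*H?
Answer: 10/1071 ≈ 0.0093371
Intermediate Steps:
J = 6 (J = 6 - 1*0 = 6 + 0 = 6)
n(H) = H*(6 + H) (n(H) = (6 + H)*H = H*(6 + H))
x = -1/153 (x = 1/(-95 - 58) = 1/(-153) = -1/153 ≈ -0.0065359)
1/(222 + n(-15)) - x = 1/(222 - 15*(6 - 15)) - 1*(-1/153) = 1/(222 - 15*(-9)) + 1/153 = 1/(222 + 135) + 1/153 = 1/357 + 1/153 = 10/1071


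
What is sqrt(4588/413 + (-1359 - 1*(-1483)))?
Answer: 30*sqrt(25606)/413 ≈ 11.624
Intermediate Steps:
sqrt(4588/413 + (-1359 - 1*(-1483))) = sqrt(4588*(1/413) + (-1359 + 1483)) = sqrt(4588/413 + 124) = sqrt(55800/413) = 30*sqrt(25606)/413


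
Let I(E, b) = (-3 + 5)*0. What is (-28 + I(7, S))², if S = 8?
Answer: 784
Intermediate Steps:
I(E, b) = 0 (I(E, b) = 2*0 = 0)
(-28 + I(7, S))² = (-28 + 0)² = (-28)² = 784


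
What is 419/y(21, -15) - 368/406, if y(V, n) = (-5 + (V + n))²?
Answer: 84873/203 ≈ 418.09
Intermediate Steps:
y(V, n) = (-5 + V + n)²
419/y(21, -15) - 368/406 = 419/((-5 + 21 - 15)²) - 368/406 = 419/(1²) - 368*1/406 = 419/1 - 184/203 = 419*1 - 184/203 = 419 - 184/203 = 84873/203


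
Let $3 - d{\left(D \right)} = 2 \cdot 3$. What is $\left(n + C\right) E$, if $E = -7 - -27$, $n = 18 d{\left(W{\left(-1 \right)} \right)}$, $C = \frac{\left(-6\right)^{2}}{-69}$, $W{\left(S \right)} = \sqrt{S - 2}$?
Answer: $- \frac{25080}{23} \approx -1090.4$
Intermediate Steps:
$W{\left(S \right)} = \sqrt{-2 + S}$
$C = - \frac{12}{23}$ ($C = 36 \left(- \frac{1}{69}\right) = - \frac{12}{23} \approx -0.52174$)
$d{\left(D \right)} = -3$ ($d{\left(D \right)} = 3 - 2 \cdot 3 = 3 - 6 = -3$)
$n = -54$ ($n = 18 \left(-3\right) = -54$)
$E = 20$ ($E = -7 + 27 = 20$)
$\left(n + C\right) E = \left(-54 - \frac{12}{23}\right) 20 = \left(- \frac{1254}{23}\right) 20 = - \frac{25080}{23}$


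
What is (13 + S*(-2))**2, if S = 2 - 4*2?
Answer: 625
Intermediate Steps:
S = -6 (S = 2 - 8 = -6)
(13 + S*(-2))**2 = (13 - 6*(-2))**2 = (13 + 12)**2 = 25**2 = 625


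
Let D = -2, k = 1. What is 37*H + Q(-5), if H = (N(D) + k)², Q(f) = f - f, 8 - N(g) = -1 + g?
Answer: 5328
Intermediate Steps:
N(g) = 9 - g (N(g) = 8 - (-1 + g) = 8 + (1 - g) = 9 - g)
Q(f) = 0
H = 144 (H = ((9 - 1*(-2)) + 1)² = ((9 + 2) + 1)² = (11 + 1)² = 12² = 144)
37*H + Q(-5) = 37*144 + 0 = 5328 + 0 = 5328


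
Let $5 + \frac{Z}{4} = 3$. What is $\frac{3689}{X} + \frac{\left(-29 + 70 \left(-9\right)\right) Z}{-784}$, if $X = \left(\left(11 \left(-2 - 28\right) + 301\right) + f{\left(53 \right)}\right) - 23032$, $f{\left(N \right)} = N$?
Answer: $- \frac{7761897}{1127392} \approx -6.8848$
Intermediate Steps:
$Z = -8$ ($Z = -20 + 4 \cdot 3 = -20 + 12 = -8$)
$X = -23008$ ($X = \left(\left(11 \left(-2 - 28\right) + 301\right) + 53\right) - 23032 = \left(\left(11 \left(-30\right) + 301\right) + 53\right) - 23032 = \left(\left(-330 + 301\right) + 53\right) - 23032 = \left(-29 + 53\right) - 23032 = 24 - 23032 = -23008$)
$\frac{3689}{X} + \frac{\left(-29 + 70 \left(-9\right)\right) Z}{-784} = \frac{3689}{-23008} + \frac{\left(-29 + 70 \left(-9\right)\right) \left(-8\right)}{-784} = 3689 \left(- \frac{1}{23008}\right) + \left(-29 - 630\right) \left(-8\right) \left(- \frac{1}{784}\right) = - \frac{3689}{23008} + \left(-659\right) \left(-8\right) \left(- \frac{1}{784}\right) = - \frac{3689}{23008} + 5272 \left(- \frac{1}{784}\right) = - \frac{3689}{23008} - \frac{659}{98} = - \frac{7761897}{1127392}$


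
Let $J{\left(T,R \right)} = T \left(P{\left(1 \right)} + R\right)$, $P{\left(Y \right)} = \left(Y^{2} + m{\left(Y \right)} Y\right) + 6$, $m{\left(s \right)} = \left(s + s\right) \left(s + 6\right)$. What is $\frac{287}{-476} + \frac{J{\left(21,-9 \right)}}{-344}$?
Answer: $- \frac{3905}{2924} \approx -1.3355$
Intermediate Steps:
$m{\left(s \right)} = 2 s \left(6 + s\right)$
$P{\left(Y \right)} = 6 + Y^{2} + 2 Y^{2} \left(6 + Y\right)$ ($P{\left(Y \right)} = \left(Y^{2} + 2 Y \left(6 + Y\right) Y\right) + 6 = \left(Y^{2} + 2 Y^{2} \left(6 + Y\right)\right) + 6 = 6 + Y^{2} + 2 Y^{2} \left(6 + Y\right)$)
$J{\left(T,R \right)} = T \left(21 + R\right)$ ($J{\left(T,R \right)} = T \left(\left(6 + 2 \cdot 1^{3} + 13 \cdot 1^{2}\right) + R\right) = T \left(\left(6 + 2 \cdot 1 + 13 \cdot 1\right) + R\right) = T \left(\left(6 + 2 + 13\right) + R\right) = T \left(21 + R\right)$)
$\frac{287}{-476} + \frac{J{\left(21,-9 \right)}}{-344} = \frac{287}{-476} + \frac{21 \left(21 - 9\right)}{-344} = 287 \left(- \frac{1}{476}\right) + 21 \cdot 12 \left(- \frac{1}{344}\right) = - \frac{41}{68} + 252 \left(- \frac{1}{344}\right) = - \frac{41}{68} - \frac{63}{86} = - \frac{3905}{2924}$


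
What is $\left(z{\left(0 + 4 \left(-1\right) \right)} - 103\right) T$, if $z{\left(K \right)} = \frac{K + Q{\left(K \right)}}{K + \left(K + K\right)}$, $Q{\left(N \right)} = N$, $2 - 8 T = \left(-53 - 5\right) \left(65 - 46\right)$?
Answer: $-14122$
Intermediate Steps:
$T = 138$ ($T = \frac{1}{4} - \frac{\left(-53 - 5\right) \left(65 - 46\right)}{8} = \frac{1}{4} - \frac{\left(-58\right) 19}{8} = \frac{1}{4} - - \frac{551}{4} = \frac{1}{4} + \frac{551}{4} = 138$)
$z{\left(K \right)} = \frac{2}{3}$ ($z{\left(K \right)} = \frac{K + K}{K + \left(K + K\right)} = \frac{2 K}{K + 2 K} = \frac{2 K}{3 K} = 2 K \frac{1}{3 K} = \frac{2}{3}$)
$\left(z{\left(0 + 4 \left(-1\right) \right)} - 103\right) T = \left(\frac{2}{3} - 103\right) 138 = \left(- \frac{307}{3}\right) 138 = -14122$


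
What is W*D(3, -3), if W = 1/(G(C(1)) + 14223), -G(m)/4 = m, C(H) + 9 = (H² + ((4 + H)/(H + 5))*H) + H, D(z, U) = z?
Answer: 9/42743 ≈ 0.00021056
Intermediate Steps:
C(H) = -9 + H + H² + H*(4 + H)/(5 + H) (C(H) = -9 + ((H² + ((4 + H)/(H + 5))*H) + H) = -9 + ((H² + ((4 + H)/(5 + H))*H) + H) = -9 + ((H² + H*(4 + H)/(5 + H)) + H) = -9 + (H + H² + H*(4 + H)/(5 + H)) = -9 + H + H² + H*(4 + H)/(5 + H))
G(m) = -4*m
W = 3/42743 (W = 1/(-4*(-45 + 1³ + 7*1²)/(5 + 1) + 14223) = 1/(-4*(-45 + 1 + 7*1)/6 + 14223) = 1/(-2*(-45 + 1 + 7)/3 + 14223) = 1/(-2*(-37)/3 + 14223) = 1/(-4*(-37/6) + 14223) = 1/(74/3 + 14223) = 1/(42743/3) = 3/42743 ≈ 7.0187e-5)
W*D(3, -3) = (3/42743)*3 = 9/42743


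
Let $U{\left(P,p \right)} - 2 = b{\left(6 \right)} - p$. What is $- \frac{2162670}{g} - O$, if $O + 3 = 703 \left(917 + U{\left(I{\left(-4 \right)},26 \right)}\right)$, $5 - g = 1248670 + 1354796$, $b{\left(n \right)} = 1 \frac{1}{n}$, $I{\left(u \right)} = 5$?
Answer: $- \frac{9808159253479}{15620766} \approx -6.2789 \cdot 10^{5}$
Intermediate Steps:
$b{\left(n \right)} = \frac{1}{n}$
$g = -2603461$ ($g = 5 - \left(1248670 + 1354796\right) = 5 - 2603466 = -2603461$)
$U{\left(P,p \right)} = \frac{13}{6} - p$ ($U{\left(P,p \right)} = 2 - \left(- \frac{1}{6} + p\right) = \frac{13}{6} - p$)
$O = \frac{3767359}{6}$ ($O = -3 + 703 \left(917 + \left(\frac{13}{6} - 26\right)\right) = -3 + 703 \left(917 - \frac{143}{6}\right) = -3 + 703 \cdot \frac{5359}{6} = -3 + \frac{3767377}{6} = \frac{3767359}{6} \approx 6.2789 \cdot 10^{5}$)
$- \frac{2162670}{g} - O = - \frac{2162670}{-2603461} - \frac{3767359}{6} = \left(-2162670\right) \left(- \frac{1}{2603461}\right) - \frac{3767359}{6} = \frac{2162670}{2603461} - \frac{3767359}{6} = - \frac{9808159253479}{15620766}$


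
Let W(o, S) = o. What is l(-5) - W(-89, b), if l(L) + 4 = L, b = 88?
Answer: 80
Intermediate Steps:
l(L) = -4 + L
l(-5) - W(-89, b) = (-4 - 5) - 1*(-89) = -9 + 89 = 80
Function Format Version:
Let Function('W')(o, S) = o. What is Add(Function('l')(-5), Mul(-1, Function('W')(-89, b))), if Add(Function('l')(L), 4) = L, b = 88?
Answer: 80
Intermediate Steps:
Function('l')(L) = Add(-4, L)
Add(Function('l')(-5), Mul(-1, Function('W')(-89, b))) = Add(Add(-4, -5), Mul(-1, -89)) = Add(-9, 89) = 80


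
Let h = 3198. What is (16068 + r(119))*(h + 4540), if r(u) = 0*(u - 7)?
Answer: 124334184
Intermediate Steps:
r(u) = 0 (r(u) = 0*(-7 + u) = 0)
(16068 + r(119))*(h + 4540) = (16068 + 0)*(3198 + 4540) = 16068*7738 = 124334184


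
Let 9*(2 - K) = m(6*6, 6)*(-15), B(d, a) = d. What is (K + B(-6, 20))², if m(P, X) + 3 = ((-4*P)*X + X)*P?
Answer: 2651117121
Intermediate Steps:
m(P, X) = -3 + P*(X - 4*P*X) (m(P, X) = -3 + ((-4*P)*X + X)*P = -3 + (-4*P*X + X)*P = -3 + (X - 4*P*X)*P = -3 + P*(X - 4*P*X))
K = -51483 (K = 2 - (-3 + (6*6)*6 - 4*6*(6*6)²)*(-15)/9 = 2 - (-3 + 36*6 - 4*6*36²)*(-15)/9 = 2 - (-3 + 216 - 4*6*1296)*(-15)/9 = 2 - (-3 + 216 - 31104)*(-15)/9 = 2 - (-10297)*(-15)/3 = 2 - ⅑*463365 = 2 - 51485 = -51483)
(K + B(-6, 20))² = (-51483 - 6)² = (-51489)² = 2651117121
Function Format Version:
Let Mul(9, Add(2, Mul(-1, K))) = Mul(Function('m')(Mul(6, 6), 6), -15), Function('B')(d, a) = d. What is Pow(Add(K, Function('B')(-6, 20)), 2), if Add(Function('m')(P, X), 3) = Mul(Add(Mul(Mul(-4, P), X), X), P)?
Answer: 2651117121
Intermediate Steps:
Function('m')(P, X) = Add(-3, Mul(P, Add(X, Mul(-4, P, X)))) (Function('m')(P, X) = Add(-3, Mul(Add(Mul(Mul(-4, P), X), X), P)) = Add(-3, Mul(Add(Mul(-4, P, X), X), P)) = Add(-3, Mul(Add(X, Mul(-4, P, X)), P)) = Add(-3, Mul(P, Add(X, Mul(-4, P, X)))))
K = -51483 (K = Add(2, Mul(Rational(-1, 9), Mul(Add(-3, Mul(Mul(6, 6), 6), Mul(-4, 6, Pow(Mul(6, 6), 2))), -15))) = Add(2, Mul(Rational(-1, 9), Mul(Add(-3, Mul(36, 6), Mul(-4, 6, Pow(36, 2))), -15))) = Add(2, Mul(Rational(-1, 9), Mul(Add(-3, 216, Mul(-4, 6, 1296)), -15))) = Add(2, Mul(Rational(-1, 9), Mul(Add(-3, 216, -31104), -15))) = Add(2, Mul(Rational(-1, 9), Mul(-30891, -15))) = Add(2, Mul(Rational(-1, 9), 463365)) = Add(2, -51485) = -51483)
Pow(Add(K, Function('B')(-6, 20)), 2) = Pow(Add(-51483, -6), 2) = Pow(-51489, 2) = 2651117121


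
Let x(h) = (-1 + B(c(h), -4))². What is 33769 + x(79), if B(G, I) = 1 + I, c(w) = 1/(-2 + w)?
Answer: 33785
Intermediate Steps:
x(h) = 16 (x(h) = (-1 + (1 - 4))² = (-1 - 3)² = (-4)² = 16)
33769 + x(79) = 33769 + 16 = 33785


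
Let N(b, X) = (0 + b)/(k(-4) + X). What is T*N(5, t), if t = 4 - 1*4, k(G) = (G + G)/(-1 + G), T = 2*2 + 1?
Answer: 125/8 ≈ 15.625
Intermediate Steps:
T = 5 (T = 4 + 1 = 5)
k(G) = 2*G/(-1 + G) (k(G) = (2*G)/(-1 + G) = 2*G/(-1 + G))
t = 0 (t = 4 - 4 = 0)
N(b, X) = b/(8/5 + X) (N(b, X) = (0 + b)/(2*(-4)/(-1 - 4) + X) = b/(2*(-4)/(-5) + X) = b/(2*(-4)*(-⅕) + X) = b/(8/5 + X))
T*N(5, t) = 5*(5*5/(8 + 5*0)) = 5*(5*5/(8 + 0)) = 5*(5*5/8) = 5*(5*5*(⅛)) = 5*(25/8) = 125/8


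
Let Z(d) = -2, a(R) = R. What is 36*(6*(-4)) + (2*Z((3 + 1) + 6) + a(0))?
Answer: -868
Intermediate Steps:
36*(6*(-4)) + (2*Z((3 + 1) + 6) + a(0)) = 36*(6*(-4)) + (2*(-2) + 0) = 36*(-24) + (-4 + 0) = -864 - 4 = -868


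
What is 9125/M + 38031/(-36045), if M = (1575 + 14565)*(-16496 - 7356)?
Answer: -3655723261/3464741520 ≈ -1.0551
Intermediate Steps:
M = -384971280 (M = 16140*(-23852) = -384971280)
9125/M + 38031/(-36045) = 9125/(-384971280) + 38031/(-36045) = 9125*(-1/384971280) + 38031*(-1/36045) = -1825/76994256 - 12677/12015 = -3655723261/3464741520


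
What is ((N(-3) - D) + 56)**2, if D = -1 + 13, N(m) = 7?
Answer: 2601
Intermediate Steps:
D = 12
((N(-3) - D) + 56)**2 = ((7 - 1*12) + 56)**2 = ((7 - 12) + 56)**2 = (-5 + 56)**2 = 51**2 = 2601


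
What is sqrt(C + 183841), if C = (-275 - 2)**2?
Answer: sqrt(260570) ≈ 510.46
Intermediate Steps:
C = 76729 (C = (-277)**2 = 76729)
sqrt(C + 183841) = sqrt(76729 + 183841) = sqrt(260570)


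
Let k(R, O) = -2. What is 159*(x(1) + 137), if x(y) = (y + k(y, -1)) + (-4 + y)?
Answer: 21147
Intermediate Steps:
x(y) = -6 + 2*y (x(y) = (y - 2) + (-4 + y) = (-2 + y) + (-4 + y) = -6 + 2*y)
159*(x(1) + 137) = 159*((-6 + 2*1) + 137) = 159*((-6 + 2) + 137) = 159*(-4 + 137) = 159*133 = 21147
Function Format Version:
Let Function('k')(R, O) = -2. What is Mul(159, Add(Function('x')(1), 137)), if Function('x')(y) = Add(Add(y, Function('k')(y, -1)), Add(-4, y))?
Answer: 21147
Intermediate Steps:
Function('x')(y) = Add(-6, Mul(2, y)) (Function('x')(y) = Add(Add(y, -2), Add(-4, y)) = Add(Add(-2, y), Add(-4, y)) = Add(-6, Mul(2, y)))
Mul(159, Add(Function('x')(1), 137)) = Mul(159, Add(Add(-6, Mul(2, 1)), 137)) = Mul(159, Add(Add(-6, 2), 137)) = Mul(159, Add(-4, 137)) = Mul(159, 133) = 21147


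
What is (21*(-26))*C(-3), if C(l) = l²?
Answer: -4914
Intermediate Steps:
(21*(-26))*C(-3) = (21*(-26))*(-3)² = -546*9 = -4914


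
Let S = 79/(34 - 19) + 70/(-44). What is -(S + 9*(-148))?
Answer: 438347/330 ≈ 1328.3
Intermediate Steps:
S = 1213/330 (S = 79/15 + 70*(-1/44) = 79*(1/15) - 35/22 = 79/15 - 35/22 = 1213/330 ≈ 3.6758)
-(S + 9*(-148)) = -(1213/330 + 9*(-148)) = -(1213/330 - 1332) = -1*(-438347/330) = 438347/330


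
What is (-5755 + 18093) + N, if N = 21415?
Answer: 33753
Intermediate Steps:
(-5755 + 18093) + N = (-5755 + 18093) + 21415 = 12338 + 21415 = 33753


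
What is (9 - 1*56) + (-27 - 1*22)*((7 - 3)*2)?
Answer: -439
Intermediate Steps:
(9 - 1*56) + (-27 - 1*22)*((7 - 3)*2) = (9 - 56) + (-27 - 22)*(4*2) = -47 - 49*8 = -47 - 392 = -439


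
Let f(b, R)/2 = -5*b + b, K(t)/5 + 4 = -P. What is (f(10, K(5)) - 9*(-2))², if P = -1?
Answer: 3844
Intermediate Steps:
K(t) = -15 (K(t) = -20 + 5*(-1*(-1)) = -20 + 5*1 = -20 + 5 = -15)
f(b, R) = -8*b (f(b, R) = 2*(-5*b + b) = 2*(-4*b) = -8*b)
(f(10, K(5)) - 9*(-2))² = (-8*10 - 9*(-2))² = (-80 + 18)² = (-62)² = 3844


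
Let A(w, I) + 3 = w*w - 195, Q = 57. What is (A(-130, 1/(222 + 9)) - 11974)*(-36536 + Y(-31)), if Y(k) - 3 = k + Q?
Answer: -172605096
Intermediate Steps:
Y(k) = 60 + k (Y(k) = 3 + (k + 57) = 3 + (57 + k) = 60 + k)
A(w, I) = -198 + w² (A(w, I) = -3 + (w*w - 195) = -3 + (w² - 195) = -3 + (-195 + w²) = -198 + w²)
(A(-130, 1/(222 + 9)) - 11974)*(-36536 + Y(-31)) = ((-198 + (-130)²) - 11974)*(-36536 + (60 - 31)) = ((-198 + 16900) - 11974)*(-36536 + 29) = (16702 - 11974)*(-36507) = 4728*(-36507) = -172605096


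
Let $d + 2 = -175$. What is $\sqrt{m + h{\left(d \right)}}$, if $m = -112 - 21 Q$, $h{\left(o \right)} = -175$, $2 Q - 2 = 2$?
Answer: $i \sqrt{329} \approx 18.138 i$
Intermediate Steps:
$Q = 2$ ($Q = 1 + \frac{1}{2} \cdot 2 = 1 + 1 = 2$)
$d = -177$ ($d = -2 - 175 = -177$)
$m = -154$ ($m = -112 - 21 \cdot 2 = -112 - 42 = -154$)
$\sqrt{m + h{\left(d \right)}} = \sqrt{-154 - 175} = \sqrt{-329} = i \sqrt{329}$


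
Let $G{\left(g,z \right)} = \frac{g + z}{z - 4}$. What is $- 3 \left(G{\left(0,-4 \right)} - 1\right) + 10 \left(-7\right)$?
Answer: $- \frac{137}{2} \approx -68.5$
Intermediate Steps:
$G{\left(g,z \right)} = \frac{g + z}{-4 + z}$
$- 3 \left(G{\left(0,-4 \right)} - 1\right) + 10 \left(-7\right) = - 3 \left(\frac{0 - 4}{-4 - 4} - 1\right) + 10 \left(-7\right) = - 3 \left(\frac{1}{-8} \left(-4\right) - 1\right) - 70 = - 3 \left(\left(- \frac{1}{8}\right) \left(-4\right) - 1\right) - 70 = - 3 \left(\frac{1}{2} - 1\right) - 70 = \left(-3\right) \left(- \frac{1}{2}\right) - 70 = \frac{3}{2} - 70 = - \frac{137}{2}$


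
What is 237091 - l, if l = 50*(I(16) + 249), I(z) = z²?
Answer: 211841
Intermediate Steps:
l = 25250 (l = 50*(16² + 249) = 50*(256 + 249) = 50*505 = 25250)
237091 - l = 237091 - 1*25250 = 237091 - 25250 = 211841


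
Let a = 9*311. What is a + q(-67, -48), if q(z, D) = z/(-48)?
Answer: 134419/48 ≈ 2800.4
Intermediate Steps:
q(z, D) = -z/48 (q(z, D) = z*(-1/48) = -z/48)
a = 2799
a + q(-67, -48) = 2799 - 1/48*(-67) = 2799 + 67/48 = 134419/48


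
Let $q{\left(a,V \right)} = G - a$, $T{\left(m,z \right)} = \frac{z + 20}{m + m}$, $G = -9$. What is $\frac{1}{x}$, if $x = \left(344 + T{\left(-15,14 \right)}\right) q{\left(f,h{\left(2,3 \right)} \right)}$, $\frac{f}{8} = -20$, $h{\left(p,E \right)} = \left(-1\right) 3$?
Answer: $\frac{15}{776593} \approx 1.9315 \cdot 10^{-5}$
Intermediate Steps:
$T{\left(m,z \right)} = \frac{20 + z}{2 m}$
$h{\left(p,E \right)} = -3$
$f = -160$ ($f = 8 \left(-20\right) = -160$)
$q{\left(a,V \right)} = -9 - a$
$x = \frac{776593}{15}$ ($x = \left(344 + \frac{20 + 14}{2 \left(-15\right)}\right) \left(-9 - -160\right) = \left(344 + \frac{1}{2} \left(- \frac{1}{15}\right) 34\right) \left(-9 + 160\right) = \left(344 - \frac{17}{15}\right) 151 = \frac{5143}{15} \cdot 151 = \frac{776593}{15} \approx 51773.0$)
$\frac{1}{x} = \frac{1}{\frac{776593}{15}} = \frac{15}{776593}$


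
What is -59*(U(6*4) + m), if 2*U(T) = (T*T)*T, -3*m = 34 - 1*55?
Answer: -408221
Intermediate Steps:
m = 7 (m = -(34 - 1*55)/3 = -(34 - 55)/3 = -⅓*(-21) = 7)
U(T) = T³/2 (U(T) = ((T*T)*T)/2 = (T²*T)/2 = T³/2)
-59*(U(6*4) + m) = -59*((6*4)³/2 + 7) = -59*((½)*24³ + 7) = -59*((½)*13824 + 7) = -59*(6912 + 7) = -59*6919 = -408221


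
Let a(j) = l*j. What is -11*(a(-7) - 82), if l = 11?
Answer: 1749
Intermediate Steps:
a(j) = 11*j
-11*(a(-7) - 82) = -11*(11*(-7) - 82) = -11*(-77 - 82) = -11*(-159) = 1749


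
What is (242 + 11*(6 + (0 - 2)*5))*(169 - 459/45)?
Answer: 157212/5 ≈ 31442.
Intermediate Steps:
(242 + 11*(6 + (0 - 2)*5))*(169 - 459/45) = (242 + 11*(6 - 2*5))*(169 - 459*1/45) = (242 + 11*(6 - 10))*(169 - 51/5) = (242 + 11*(-4))*(794/5) = (242 - 44)*(794/5) = 198*(794/5) = 157212/5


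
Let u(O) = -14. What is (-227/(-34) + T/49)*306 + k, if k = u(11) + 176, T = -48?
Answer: 93357/49 ≈ 1905.2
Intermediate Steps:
k = 162 (k = -14 + 176 = 162)
(-227/(-34) + T/49)*306 + k = (-227/(-34) - 48/49)*306 + 162 = (-227*(-1/34) - 48*1/49)*306 + 162 = (227/34 - 48/49)*306 + 162 = (9491/1666)*306 + 162 = 85419/49 + 162 = 93357/49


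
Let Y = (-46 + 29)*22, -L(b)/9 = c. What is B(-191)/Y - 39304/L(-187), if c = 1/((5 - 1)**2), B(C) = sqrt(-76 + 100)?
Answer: 628864/9 - sqrt(6)/187 ≈ 69874.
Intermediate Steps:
B(C) = 2*sqrt(6) (B(C) = sqrt(24) = 2*sqrt(6))
c = 1/16 (c = 1/(4**2) = 1/16 ≈ 0.062500)
L(b) = -9/16 (L(b) = -9*1/16 = -9/16)
Y = -374 (Y = -17*22 = -374)
B(-191)/Y - 39304/L(-187) = (2*sqrt(6))/(-374) - 39304/(-9/16) = (2*sqrt(6))*(-1/374) - 39304*(-16/9) = -sqrt(6)/187 + 628864/9 = 628864/9 - sqrt(6)/187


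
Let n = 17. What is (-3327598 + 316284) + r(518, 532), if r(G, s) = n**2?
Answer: -3011025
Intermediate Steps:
r(G, s) = 289 (r(G, s) = 17**2 = 289)
(-3327598 + 316284) + r(518, 532) = (-3327598 + 316284) + 289 = -3011314 + 289 = -3011025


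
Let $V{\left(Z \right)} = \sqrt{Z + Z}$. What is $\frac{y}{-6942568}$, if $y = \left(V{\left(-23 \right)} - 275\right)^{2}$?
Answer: $- \frac{75579}{6942568} + \frac{275 i \sqrt{46}}{3471284} \approx -0.010886 + 0.00053731 i$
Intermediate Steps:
$V{\left(Z \right)} = \sqrt{2} \sqrt{Z}$ ($V{\left(Z \right)} = \sqrt{2 Z} = \sqrt{2} \sqrt{Z}$)
$y = \left(-275 + i \sqrt{46}\right)^{2}$ ($y = \left(\sqrt{2} \sqrt{-23} - 275\right)^{2} = \left(\sqrt{2} i \sqrt{23} - 275\right)^{2} = \left(i \sqrt{46} - 275\right)^{2} = \left(-275 + i \sqrt{46}\right)^{2} \approx 75579.0 - 3730.3 i$)
$\frac{y}{-6942568} = \frac{\left(275 - i \sqrt{46}\right)^{2}}{-6942568} = \left(275 - i \sqrt{46}\right)^{2} \left(- \frac{1}{6942568}\right) = - \frac{\left(275 - i \sqrt{46}\right)^{2}}{6942568}$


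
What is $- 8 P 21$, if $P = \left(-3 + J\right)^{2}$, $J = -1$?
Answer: $-2688$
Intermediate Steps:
$P = 16$ ($P = \left(-3 - 1\right)^{2} = \left(-4\right)^{2} = 16$)
$- 8 P 21 = \left(-8\right) 16 \cdot 21 = \left(-128\right) 21 = -2688$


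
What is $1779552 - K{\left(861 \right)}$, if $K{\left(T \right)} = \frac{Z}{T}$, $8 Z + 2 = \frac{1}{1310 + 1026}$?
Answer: $\frac{9544548853269}{5363456} \approx 1.7796 \cdot 10^{6}$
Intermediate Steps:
$Z = - \frac{4671}{18688}$ ($Z = - \frac{1}{4} + \frac{1}{8 \left(1310 + 1026\right)} = - \frac{1}{4} + \frac{1}{8 \cdot 2336} = - \frac{1}{4} + \frac{1}{8} \cdot \frac{1}{2336} = - \frac{1}{4} + \frac{1}{18688} = - \frac{4671}{18688} \approx -0.24995$)
$K{\left(T \right)} = - \frac{4671}{18688 T}$
$1779552 - K{\left(861 \right)} = 1779552 - - \frac{4671}{18688 \cdot 861} = 1779552 - \left(- \frac{4671}{18688}\right) \frac{1}{861} = 1779552 - - \frac{1557}{5363456} = 1779552 + \frac{1557}{5363456} = \frac{9544548853269}{5363456}$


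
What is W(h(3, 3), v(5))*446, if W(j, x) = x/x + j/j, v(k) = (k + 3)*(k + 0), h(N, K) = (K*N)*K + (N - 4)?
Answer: 892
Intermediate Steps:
h(N, K) = -4 + N + N*K² (h(N, K) = N*K² + (-4 + N) = -4 + N + N*K²)
v(k) = k*(3 + k) (v(k) = (3 + k)*k = k*(3 + k))
W(j, x) = 2 (W(j, x) = 1 + 1 = 2)
W(h(3, 3), v(5))*446 = 2*446 = 892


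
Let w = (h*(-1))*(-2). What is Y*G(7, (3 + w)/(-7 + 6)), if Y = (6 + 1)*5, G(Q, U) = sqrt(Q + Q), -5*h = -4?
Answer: 35*sqrt(14) ≈ 130.96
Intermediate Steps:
h = 4/5 (h = -1/5*(-4) = 4/5 ≈ 0.80000)
w = 8/5 (w = ((4/5)*(-1))*(-2) = -4/5*(-2) = 8/5 ≈ 1.6000)
G(Q, U) = sqrt(2)*sqrt(Q) (G(Q, U) = sqrt(2*Q) = sqrt(2)*sqrt(Q))
Y = 35 (Y = 7*5 = 35)
Y*G(7, (3 + w)/(-7 + 6)) = 35*(sqrt(2)*sqrt(7)) = 35*sqrt(14)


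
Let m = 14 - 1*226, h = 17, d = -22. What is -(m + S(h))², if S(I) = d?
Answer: -54756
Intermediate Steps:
S(I) = -22
m = -212 (m = 14 - 226 = -212)
-(m + S(h))² = -(-212 - 22)² = -1*(-234)² = -1*54756 = -54756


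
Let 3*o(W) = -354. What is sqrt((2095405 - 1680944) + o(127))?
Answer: sqrt(414343) ≈ 643.69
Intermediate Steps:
o(W) = -118 (o(W) = (1/3)*(-354) = -118)
sqrt((2095405 - 1680944) + o(127)) = sqrt((2095405 - 1680944) - 118) = sqrt(414461 - 118) = sqrt(414343)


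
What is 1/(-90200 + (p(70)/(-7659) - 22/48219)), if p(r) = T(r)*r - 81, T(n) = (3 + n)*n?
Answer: -123103107/11109648317753 ≈ -1.1081e-5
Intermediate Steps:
T(n) = n*(3 + n)
p(r) = -81 + r**2*(3 + r) (p(r) = (r*(3 + r))*r - 81 = r**2*(3 + r) - 81 = -81 + r**2*(3 + r))
1/(-90200 + (p(70)/(-7659) - 22/48219)) = 1/(-90200 + ((-81 + 70**2*(3 + 70))/(-7659) - 22/48219)) = 1/(-90200 + ((-81 + 4900*73)*(-1/7659) - 22*1/48219)) = 1/(-90200 + ((-81 + 357700)*(-1/7659) - 22/48219)) = 1/(-90200 + (357619*(-1/7659) - 22/48219)) = 1/(-90200 + (-357619/7659 - 22/48219)) = 1/(-90200 - 5748066353/123103107) = 1/(-11109648317753/123103107) = -123103107/11109648317753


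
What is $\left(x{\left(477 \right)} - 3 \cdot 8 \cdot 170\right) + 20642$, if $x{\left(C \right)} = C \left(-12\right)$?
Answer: $10838$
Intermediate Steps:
$x{\left(C \right)} = - 12 C$
$\left(x{\left(477 \right)} - 3 \cdot 8 \cdot 170\right) + 20642 = \left(\left(-12\right) 477 - 3 \cdot 8 \cdot 170\right) + 20642 = \left(-5724 - 4080\right) + 20642 = -9804 + 20642 = 10838$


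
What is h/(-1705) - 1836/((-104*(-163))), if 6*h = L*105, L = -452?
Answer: 6547997/1445158 ≈ 4.5310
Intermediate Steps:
h = -7910 (h = (-452*105)/6 = (1/6)*(-47460) = -7910)
h/(-1705) - 1836/((-104*(-163))) = -7910/(-1705) - 1836/((-104*(-163))) = -7910*(-1/1705) - 1836/16952 = 1582/341 - 1836*1/16952 = 1582/341 - 459/4238 = 6547997/1445158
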